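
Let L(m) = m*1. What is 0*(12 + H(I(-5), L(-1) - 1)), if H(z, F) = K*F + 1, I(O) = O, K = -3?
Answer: 0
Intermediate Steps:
L(m) = m
H(z, F) = 1 - 3*F (H(z, F) = -3*F + 1 = 1 - 3*F)
0*(12 + H(I(-5), L(-1) - 1)) = 0*(12 + (1 - 3*(-1 - 1))) = 0*(12 + (1 - 3*(-2))) = 0*(12 + (1 + 6)) = 0*(12 + 7) = 0*19 = 0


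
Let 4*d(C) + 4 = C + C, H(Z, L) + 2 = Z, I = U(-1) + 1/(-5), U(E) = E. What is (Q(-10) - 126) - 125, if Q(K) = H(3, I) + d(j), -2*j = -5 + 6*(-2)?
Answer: -987/4 ≈ -246.75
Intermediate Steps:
j = 17/2 (j = -(-5 + 6*(-2))/2 = -(-5 - 12)/2 = -1/2*(-17) = 17/2 ≈ 8.5000)
I = -6/5 (I = -1 + 1/(-5) = -1 - 1/5 = -6/5 ≈ -1.2000)
H(Z, L) = -2 + Z
d(C) = -1 + C/2 (d(C) = -1 + (C + C)/4 = -1 + (2*C)/4 = -1 + C/2)
Q(K) = 17/4 (Q(K) = (-2 + 3) + (-1 + (1/2)*(17/2)) = 1 + (-1 + 17/4) = 1 + 13/4 = 17/4)
(Q(-10) - 126) - 125 = (17/4 - 126) - 125 = -487/4 - 125 = -987/4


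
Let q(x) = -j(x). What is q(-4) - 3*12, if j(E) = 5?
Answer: -41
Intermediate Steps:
q(x) = -5 (q(x) = -1*5 = -5)
q(-4) - 3*12 = -5 - 3*12 = -5 - 36 = -41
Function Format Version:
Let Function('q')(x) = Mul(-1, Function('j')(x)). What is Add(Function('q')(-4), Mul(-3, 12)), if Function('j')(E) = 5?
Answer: -41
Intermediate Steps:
Function('q')(x) = -5 (Function('q')(x) = Mul(-1, 5) = -5)
Add(Function('q')(-4), Mul(-3, 12)) = Add(-5, Mul(-3, 12)) = Add(-5, -36) = -41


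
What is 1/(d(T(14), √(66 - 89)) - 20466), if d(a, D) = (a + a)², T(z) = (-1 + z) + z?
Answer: -1/17550 ≈ -5.6980e-5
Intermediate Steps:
T(z) = -1 + 2*z
d(a, D) = 4*a² (d(a, D) = (2*a)² = 4*a²)
1/(d(T(14), √(66 - 89)) - 20466) = 1/(4*(-1 + 2*14)² - 20466) = 1/(4*(-1 + 28)² - 20466) = 1/(4*27² - 20466) = 1/(4*729 - 20466) = 1/(2916 - 20466) = 1/(-17550) = -1/17550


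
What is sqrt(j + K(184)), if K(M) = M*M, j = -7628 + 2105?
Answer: sqrt(28333) ≈ 168.32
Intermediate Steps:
j = -5523
K(M) = M**2
sqrt(j + K(184)) = sqrt(-5523 + 184**2) = sqrt(-5523 + 33856) = sqrt(28333)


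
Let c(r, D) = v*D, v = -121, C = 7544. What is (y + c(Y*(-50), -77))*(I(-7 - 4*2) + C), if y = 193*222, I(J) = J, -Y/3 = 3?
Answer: 392735227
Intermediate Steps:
Y = -9 (Y = -3*3 = -9)
y = 42846
c(r, D) = -121*D
(y + c(Y*(-50), -77))*(I(-7 - 4*2) + C) = (42846 - 121*(-77))*((-7 - 4*2) + 7544) = (42846 + 9317)*((-7 - 8) + 7544) = 52163*(-15 + 7544) = 52163*7529 = 392735227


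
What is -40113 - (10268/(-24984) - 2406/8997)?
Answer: -751374140477/18731754 ≈ -40112.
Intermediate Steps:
-40113 - (10268/(-24984) - 2406/8997) = -40113 - (10268*(-1/24984) - 2406*1/8997) = -40113 - (-2567/6246 - 802/2999) = -40113 - 1*(-12707725/18731754) = -40113 + 12707725/18731754 = -751374140477/18731754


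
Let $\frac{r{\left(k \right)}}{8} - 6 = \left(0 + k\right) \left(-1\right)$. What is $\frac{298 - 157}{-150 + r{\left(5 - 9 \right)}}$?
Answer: $- \frac{141}{70} \approx -2.0143$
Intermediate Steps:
$r{\left(k \right)} = 48 - 8 k$ ($r{\left(k \right)} = 48 + 8 \left(0 + k\right) \left(-1\right) = 48 + 8 k \left(-1\right) = 48 + 8 \left(- k\right) = 48 - 8 k$)
$\frac{298 - 157}{-150 + r{\left(5 - 9 \right)}} = \frac{298 - 157}{-150 + \left(48 - 8 \left(5 - 9\right)\right)} = \frac{141}{-150 + \left(48 - 8 \left(5 - 9\right)\right)} = \frac{141}{-150 + \left(48 - -32\right)} = \frac{141}{-150 + \left(48 + 32\right)} = \frac{141}{-150 + 80} = \frac{141}{-70} = 141 \left(- \frac{1}{70}\right) = - \frac{141}{70}$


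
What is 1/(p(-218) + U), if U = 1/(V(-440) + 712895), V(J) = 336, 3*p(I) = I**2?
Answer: 2139693/33895590047 ≈ 6.3126e-5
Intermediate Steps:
p(I) = I**2/3
U = 1/713231 (U = 1/(336 + 712895) = 1/713231 ≈ 1.4021e-6)
1/(p(-218) + U) = 1/((1/3)*(-218)**2 + 1/713231) = 1/((1/3)*47524 + 1/713231) = 1/(47524/3 + 1/713231) = 1/(33895590047/2139693) = 2139693/33895590047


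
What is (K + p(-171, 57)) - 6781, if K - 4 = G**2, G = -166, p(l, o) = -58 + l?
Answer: 20550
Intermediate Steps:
K = 27560 (K = 4 + (-166)**2 = 4 + 27556 = 27560)
(K + p(-171, 57)) - 6781 = (27560 + (-58 - 171)) - 6781 = (27560 - 229) - 6781 = 27331 - 6781 = 20550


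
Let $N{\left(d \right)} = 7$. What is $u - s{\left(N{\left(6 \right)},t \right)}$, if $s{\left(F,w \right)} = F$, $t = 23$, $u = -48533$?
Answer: $-48540$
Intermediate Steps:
$u - s{\left(N{\left(6 \right)},t \right)} = -48533 - 7 = -48540$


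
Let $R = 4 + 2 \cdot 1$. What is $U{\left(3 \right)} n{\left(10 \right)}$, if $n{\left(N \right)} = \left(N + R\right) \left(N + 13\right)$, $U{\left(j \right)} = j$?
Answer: $1104$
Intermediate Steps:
$R = 6$ ($R = 4 + 2 = 6$)
$n{\left(N \right)} = \left(6 + N\right) \left(13 + N\right)$ ($n{\left(N \right)} = \left(N + 6\right) \left(N + 13\right) = \left(6 + N\right) \left(13 + N\right)$)
$U{\left(3 \right)} n{\left(10 \right)} = 3 \left(78 + 10^{2} + 19 \cdot 10\right) = 3 \left(78 + 100 + 190\right) = 3 \cdot 368 = 1104$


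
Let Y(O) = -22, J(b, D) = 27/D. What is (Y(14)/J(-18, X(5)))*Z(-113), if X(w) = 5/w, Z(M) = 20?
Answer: -440/27 ≈ -16.296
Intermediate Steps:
(Y(14)/J(-18, X(5)))*Z(-113) = -22/(27/((5/5)))*20 = -22/(27/((5*(⅕))))*20 = -22/(27/1)*20 = -22/(27*1)*20 = -22/27*20 = -440/27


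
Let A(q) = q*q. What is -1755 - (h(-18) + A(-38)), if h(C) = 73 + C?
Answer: -3254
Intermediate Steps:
A(q) = q**2
-1755 - (h(-18) + A(-38)) = -1755 - ((73 - 18) + (-38)**2) = -1755 - (55 + 1444) = -1755 - 1*1499 = -1755 - 1499 = -3254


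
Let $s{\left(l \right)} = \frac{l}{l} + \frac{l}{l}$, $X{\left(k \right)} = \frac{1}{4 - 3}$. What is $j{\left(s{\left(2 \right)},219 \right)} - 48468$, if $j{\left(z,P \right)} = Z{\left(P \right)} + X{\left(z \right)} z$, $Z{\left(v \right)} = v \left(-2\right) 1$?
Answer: $-48904$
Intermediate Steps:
$Z{\left(v \right)} = - 2 v$ ($Z{\left(v \right)} = - 2 v 1 = - 2 v$)
$X{\left(k \right)} = 1$ ($X{\left(k \right)} = 1^{-1} = 1$)
$s{\left(l \right)} = 2$ ($s{\left(l \right)} = 1 + 1 = 2$)
$j{\left(z,P \right)} = z - 2 P$ ($j{\left(z,P \right)} = - 2 P + 1 z = - 2 P + z = z - 2 P$)
$j{\left(s{\left(2 \right)},219 \right)} - 48468 = \left(2 - 438\right) - 48468 = -436 - 48468 = -48904$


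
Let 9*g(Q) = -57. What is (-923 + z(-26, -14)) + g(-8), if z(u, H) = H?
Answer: -2830/3 ≈ -943.33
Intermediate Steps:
g(Q) = -19/3 (g(Q) = (⅑)*(-57) = -19/3)
(-923 + z(-26, -14)) + g(-8) = (-923 - 14) - 19/3 = -937 - 19/3 = -2830/3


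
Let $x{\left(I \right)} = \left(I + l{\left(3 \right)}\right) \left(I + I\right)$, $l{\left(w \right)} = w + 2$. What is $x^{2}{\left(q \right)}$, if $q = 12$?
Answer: $166464$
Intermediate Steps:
$l{\left(w \right)} = 2 + w$
$x{\left(I \right)} = 2 I \left(5 + I\right)$ ($x{\left(I \right)} = \left(I + \left(2 + 3\right)\right) \left(I + I\right) = \left(I + 5\right) 2 I = \left(5 + I\right) 2 I = 2 I \left(5 + I\right)$)
$x^{2}{\left(q \right)} = \left(2 \cdot 12 \left(5 + 12\right)\right)^{2} = \left(2 \cdot 12 \cdot 17\right)^{2} = 408^{2} = 166464$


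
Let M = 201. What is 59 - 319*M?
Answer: -64060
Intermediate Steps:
59 - 319*M = 59 - 319*201 = 59 - 64119 = -64060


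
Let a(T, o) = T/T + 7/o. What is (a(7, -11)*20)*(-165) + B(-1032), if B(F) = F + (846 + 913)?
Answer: -473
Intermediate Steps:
a(T, o) = 1 + 7/o
B(F) = 1759 + F (B(F) = F + 1759 = 1759 + F)
(a(7, -11)*20)*(-165) + B(-1032) = (((7 - 11)/(-11))*20)*(-165) + (1759 - 1032) = (-1/11*(-4)*20)*(-165) + 727 = ((4/11)*20)*(-165) + 727 = (80/11)*(-165) + 727 = -1200 + 727 = -473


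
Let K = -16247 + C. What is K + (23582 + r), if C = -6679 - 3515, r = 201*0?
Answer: -2859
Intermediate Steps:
r = 0
C = -10194
K = -26441 (K = -16247 - 10194 = -26441)
K + (23582 + r) = -26441 + (23582 + 0) = -26441 + 23582 = -2859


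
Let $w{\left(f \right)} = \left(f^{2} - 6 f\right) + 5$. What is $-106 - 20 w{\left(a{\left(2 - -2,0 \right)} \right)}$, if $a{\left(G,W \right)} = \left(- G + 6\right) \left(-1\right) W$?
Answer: $-206$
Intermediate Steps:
$a{\left(G,W \right)} = W \left(-6 + G\right)$ ($a{\left(G,W \right)} = \left(6 - G\right) \left(-1\right) W = \left(-6 + G\right) W = W \left(-6 + G\right)$)
$w{\left(f \right)} = 5 + f^{2} - 6 f$
$-106 - 20 w{\left(a{\left(2 - -2,0 \right)} \right)} = -106 - 20 \left(5 + \left(0 \left(-6 + \left(2 - -2\right)\right)\right)^{2} - 6 \cdot 0 \left(-6 + \left(2 - -2\right)\right)\right) = -106 - 20 \left(5 + \left(0 \left(-6 + \left(2 + 2\right)\right)\right)^{2} - 6 \cdot 0 \left(-6 + \left(2 + 2\right)\right)\right) = -106 - 20 \left(5 + \left(0 \left(-6 + 4\right)\right)^{2} - 6 \cdot 0 \left(-6 + 4\right)\right) = -106 - 20 \left(5 + \left(0 \left(-2\right)\right)^{2} - 6 \cdot 0 \left(-2\right)\right) = -106 - 20 \left(5 + 0^{2} - 0\right) = -106 - 20 \left(5 + 0 + 0\right) = -106 - 100 = -206$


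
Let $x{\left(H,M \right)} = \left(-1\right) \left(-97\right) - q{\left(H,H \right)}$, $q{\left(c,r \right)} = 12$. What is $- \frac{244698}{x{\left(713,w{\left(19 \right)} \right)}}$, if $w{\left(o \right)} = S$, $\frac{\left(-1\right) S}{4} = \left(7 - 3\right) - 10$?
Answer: $- \frac{14394}{5} \approx -2878.8$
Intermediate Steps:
$S = 24$ ($S = - 4 \left(\left(7 - 3\right) - 10\right) = - 4 \left(4 - 10\right) = \left(-4\right) \left(-6\right) = 24$)
$w{\left(o \right)} = 24$
$x{\left(H,M \right)} = 85$ ($x{\left(H,M \right)} = \left(-1\right) \left(-97\right) - 12 = 97 - 12 = 85$)
$- \frac{244698}{x{\left(713,w{\left(19 \right)} \right)}} = - \frac{244698}{85} = \left(-244698\right) \frac{1}{85} = - \frac{14394}{5}$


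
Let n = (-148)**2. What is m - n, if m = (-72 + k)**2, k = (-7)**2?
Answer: -21375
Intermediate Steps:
k = 49
n = 21904
m = 529 (m = (-72 + 49)**2 = (-23)**2 = 529)
m - n = 529 - 1*21904 = 529 - 21904 = -21375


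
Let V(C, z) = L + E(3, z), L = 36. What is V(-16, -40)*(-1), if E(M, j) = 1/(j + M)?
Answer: -1331/37 ≈ -35.973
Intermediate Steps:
E(M, j) = 1/(M + j)
V(C, z) = 36 + 1/(3 + z)
V(-16, -40)*(-1) = ((109 + 36*(-40))/(3 - 40))*(-1) = ((109 - 1440)/(-37))*(-1) = -1/37*(-1331)*(-1) = (1331/37)*(-1) = -1331/37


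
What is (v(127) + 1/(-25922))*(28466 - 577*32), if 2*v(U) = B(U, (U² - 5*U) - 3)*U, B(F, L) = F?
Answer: 1045448887968/12961 ≈ 8.0661e+7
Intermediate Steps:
v(U) = U²/2 (v(U) = (U*U)/2 = U²/2)
(v(127) + 1/(-25922))*(28466 - 577*32) = ((½)*127² + 1/(-25922))*(28466 - 577*32) = ((½)*16129 - 1/25922)*(28466 - 18464) = (16129/2 - 1/25922)*10002 = (104523984/12961)*10002 = 1045448887968/12961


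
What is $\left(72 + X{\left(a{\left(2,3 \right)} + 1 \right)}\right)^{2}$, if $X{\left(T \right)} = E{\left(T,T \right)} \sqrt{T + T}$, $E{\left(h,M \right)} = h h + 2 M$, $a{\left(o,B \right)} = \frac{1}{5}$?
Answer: $\frac{16310592}{3125} + \frac{27648 \sqrt{15}}{125} \approx 6076.0$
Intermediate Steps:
$a{\left(o,B \right)} = \frac{1}{5}$
$E{\left(h,M \right)} = h^{2} + 2 M$
$X{\left(T \right)} = \sqrt{2} \sqrt{T} \left(T^{2} + 2 T\right)$ ($X{\left(T \right)} = \left(T^{2} + 2 T\right) \sqrt{T + T} = \left(T^{2} + 2 T\right) \sqrt{2 T} = \left(T^{2} + 2 T\right) \sqrt{2} \sqrt{T} = \sqrt{2} \sqrt{T} \left(T^{2} + 2 T\right)$)
$\left(72 + X{\left(a{\left(2,3 \right)} + 1 \right)}\right)^{2} = \left(72 + \sqrt{2} \left(\frac{1}{5} + 1\right)^{\frac{3}{2}} \left(2 + \left(\frac{1}{5} + 1\right)\right)\right)^{2} = \left(72 + \sqrt{2} \left(\frac{6}{5}\right)^{\frac{3}{2}} \left(2 + \frac{6}{5}\right)\right)^{2} = \left(72 + \sqrt{2} \frac{6 \sqrt{30}}{25} \cdot \frac{16}{5}\right)^{2} = \left(72 + \frac{192 \sqrt{15}}{125}\right)^{2}$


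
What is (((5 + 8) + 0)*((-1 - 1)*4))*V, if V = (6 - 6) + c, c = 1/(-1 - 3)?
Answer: 26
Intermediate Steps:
c = -¼ (c = 1/(-4) = -¼ ≈ -0.25000)
V = -¼ (V = (6 - 6) - ¼ = 0 - ¼ = -¼ ≈ -0.25000)
(((5 + 8) + 0)*((-1 - 1)*4))*V = (((5 + 8) + 0)*((-1 - 1)*4))*(-¼) = ((13 + 0)*(-2*4))*(-¼) = (13*(-8))*(-¼) = -104*(-¼) = 26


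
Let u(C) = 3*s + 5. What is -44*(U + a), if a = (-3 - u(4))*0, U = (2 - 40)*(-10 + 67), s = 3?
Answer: 95304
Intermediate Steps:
U = -2166 (U = -38*57 = -2166)
u(C) = 14 (u(C) = 3*3 + 5 = 9 + 5 = 14)
a = 0 (a = (-3 - 1*14)*0 = (-3 - 14)*0 = -17*0 = 0)
-44*(U + a) = -44*(-2166 + 0) = -44*(-2166) = 95304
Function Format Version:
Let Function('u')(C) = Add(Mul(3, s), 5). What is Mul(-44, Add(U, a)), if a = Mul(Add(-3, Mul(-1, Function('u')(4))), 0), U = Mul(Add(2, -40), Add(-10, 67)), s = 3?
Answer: 95304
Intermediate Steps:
U = -2166 (U = Mul(-38, 57) = -2166)
Function('u')(C) = 14 (Function('u')(C) = Add(Mul(3, 3), 5) = Add(9, 5) = 14)
a = 0 (a = Mul(Add(-3, Mul(-1, 14)), 0) = Mul(Add(-3, -14), 0) = Mul(-17, 0) = 0)
Mul(-44, Add(U, a)) = Mul(-44, Add(-2166, 0)) = Mul(-44, -2166) = 95304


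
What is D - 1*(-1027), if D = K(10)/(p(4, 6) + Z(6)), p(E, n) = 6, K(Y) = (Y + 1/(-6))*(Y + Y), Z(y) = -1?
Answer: 3199/3 ≈ 1066.3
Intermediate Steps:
K(Y) = 2*Y*(-⅙ + Y) (K(Y) = (Y - ⅙)*(2*Y) = (-⅙ + Y)*(2*Y) = 2*Y*(-⅙ + Y))
D = 118/3 (D = ((⅓)*10*(-1 + 6*10))/(6 - 1) = ((⅓)*10*(-1 + 60))/5 = ((⅓)*10*59)*(⅕) = (590/3)*(⅕) = 118/3 ≈ 39.333)
D - 1*(-1027) = 118/3 - 1*(-1027) = 118/3 + 1027 = 3199/3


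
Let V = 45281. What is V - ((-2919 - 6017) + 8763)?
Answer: 45454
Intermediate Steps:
V - ((-2919 - 6017) + 8763) = 45281 - ((-2919 - 6017) + 8763) = 45281 - (-8936 + 8763) = 45281 - 1*(-173) = 45281 + 173 = 45454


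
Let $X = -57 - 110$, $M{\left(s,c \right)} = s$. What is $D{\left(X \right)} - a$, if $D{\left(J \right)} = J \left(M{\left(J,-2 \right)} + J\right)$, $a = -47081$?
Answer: $102859$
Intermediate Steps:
$X = -167$
$D{\left(J \right)} = 2 J^{2}$ ($D{\left(J \right)} = J \left(J + J\right) = J 2 J = 2 J^{2}$)
$D{\left(X \right)} - a = 2 \left(-167\right)^{2} - -47081 = 2 \cdot 27889 + 47081 = 55778 + 47081 = 102859$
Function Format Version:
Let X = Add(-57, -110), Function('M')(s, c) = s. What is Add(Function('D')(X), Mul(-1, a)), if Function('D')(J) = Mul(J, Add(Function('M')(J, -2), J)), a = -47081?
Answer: 102859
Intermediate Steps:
X = -167
Function('D')(J) = Mul(2, Pow(J, 2)) (Function('D')(J) = Mul(J, Add(J, J)) = Mul(J, Mul(2, J)) = Mul(2, Pow(J, 2)))
Add(Function('D')(X), Mul(-1, a)) = Add(Mul(2, Pow(-167, 2)), Mul(-1, -47081)) = Add(Mul(2, 27889), 47081) = Add(55778, 47081) = 102859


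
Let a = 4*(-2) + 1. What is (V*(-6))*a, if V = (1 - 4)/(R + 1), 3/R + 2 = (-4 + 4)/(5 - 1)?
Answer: 252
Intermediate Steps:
R = -3/2 (R = 3/(-2 + (-4 + 4)/(5 - 1)) = 3/(-2 + 0/4) = 3/(-2 + 0*(1/4)) = 3/(-2 + 0) = 3/(-2) = 3*(-1/2) = -3/2 ≈ -1.5000)
a = -7 (a = -8 + 1 = -7)
V = 6 (V = (1 - 4)/(-3/2 + 1) = -3/(-1/2) = -3*(-2) = 6)
(V*(-6))*a = (6*(-6))*(-7) = -36*(-7) = 252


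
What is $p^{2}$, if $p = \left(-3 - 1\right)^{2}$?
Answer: $256$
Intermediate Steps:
$p = 16$ ($p = \left(-4\right)^{2} = 16$)
$p^{2} = 16^{2} = 256$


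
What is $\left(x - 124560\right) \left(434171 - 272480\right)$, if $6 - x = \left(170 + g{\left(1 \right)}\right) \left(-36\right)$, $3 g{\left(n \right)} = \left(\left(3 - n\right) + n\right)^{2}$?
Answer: $-19132249266$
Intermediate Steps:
$g{\left(n \right)} = 3$ ($g{\left(n \right)} = \frac{\left(\left(3 - n\right) + n\right)^{2}}{3} = \frac{3^{2}}{3} = \frac{1}{3} \cdot 9 = 3$)
$x = 6234$ ($x = 6 - \left(170 + 3\right) \left(-36\right) = 6 - 173 \left(-36\right) = 6 - -6228 = 6 + 6228 = 6234$)
$\left(x - 124560\right) \left(434171 - 272480\right) = \left(6234 - 124560\right) \left(434171 - 272480\right) = \left(-118326\right) 161691 = -19132249266$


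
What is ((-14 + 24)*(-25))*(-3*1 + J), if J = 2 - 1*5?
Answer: 1500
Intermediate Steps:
J = -3 (J = 2 - 5 = -3)
((-14 + 24)*(-25))*(-3*1 + J) = ((-14 + 24)*(-25))*(-3*1 - 3) = (10*(-25))*(-3 - 3) = -250*(-6) = 1500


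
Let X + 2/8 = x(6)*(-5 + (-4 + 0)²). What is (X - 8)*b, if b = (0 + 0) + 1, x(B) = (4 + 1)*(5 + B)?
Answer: 2387/4 ≈ 596.75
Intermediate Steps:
x(B) = 25 + 5*B (x(B) = 5*(5 + B) = 25 + 5*B)
b = 1 (b = 0 + 1 = 1)
X = 2419/4 (X = -¼ + (25 + 5*6)*(-5 + (-4 + 0)²) = -¼ + (25 + 30)*(-5 + (-4)²) = -¼ + 55*(-5 + 16) = -¼ + 55*11 = -¼ + 605 = 2419/4 ≈ 604.75)
(X - 8)*b = (2419/4 - 8)*1 = (2387/4)*1 = 2387/4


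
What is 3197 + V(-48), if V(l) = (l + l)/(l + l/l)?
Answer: 150355/47 ≈ 3199.0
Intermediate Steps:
V(l) = 2*l/(1 + l) (V(l) = (2*l)/(l + 1) = (2*l)/(1 + l) = 2*l/(1 + l))
3197 + V(-48) = 3197 + 2*(-48)/(1 - 48) = 3197 + 2*(-48)/(-47) = 3197 + 2*(-48)*(-1/47) = 3197 + 96/47 = 150355/47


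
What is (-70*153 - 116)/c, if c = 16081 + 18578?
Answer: -10826/34659 ≈ -0.31236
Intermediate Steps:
c = 34659
(-70*153 - 116)/c = (-70*153 - 116)/34659 = (-10710 - 116)*(1/34659) = -10826*1/34659 = -10826/34659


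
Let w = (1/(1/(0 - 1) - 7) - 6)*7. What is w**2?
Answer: 117649/64 ≈ 1838.3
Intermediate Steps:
w = -343/8 (w = (1/(1/(-1) - 7) - 6)*7 = (1/(-1 - 7) - 6)*7 = (1/(-8) - 6)*7 = (-1/8 - 6)*7 = -49/8*7 = -343/8 ≈ -42.875)
w**2 = (-343/8)**2 = 117649/64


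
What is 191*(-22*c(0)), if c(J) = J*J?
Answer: 0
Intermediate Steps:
c(J) = J²
191*(-22*c(0)) = 191*(-22*0²) = 191*(-22*0) = 191*0 = 0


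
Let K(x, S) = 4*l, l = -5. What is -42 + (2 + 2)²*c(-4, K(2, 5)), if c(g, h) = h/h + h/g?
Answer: 54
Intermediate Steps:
K(x, S) = -20 (K(x, S) = 4*(-5) = -20)
c(g, h) = 1 + h/g
-42 + (2 + 2)²*c(-4, K(2, 5)) = -42 + (2 + 2)²*((-4 - 20)/(-4)) = -42 + 4²*(-¼*(-24)) = -42 + 16*6 = -42 + 96 = 54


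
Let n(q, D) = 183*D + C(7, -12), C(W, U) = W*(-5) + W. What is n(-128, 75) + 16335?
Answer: 30032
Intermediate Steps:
C(W, U) = -4*W (C(W, U) = -5*W + W = -4*W)
n(q, D) = -28 + 183*D (n(q, D) = 183*D - 4*7 = 183*D - 28 = -28 + 183*D)
n(-128, 75) + 16335 = (-28 + 183*75) + 16335 = (-28 + 13725) + 16335 = 13697 + 16335 = 30032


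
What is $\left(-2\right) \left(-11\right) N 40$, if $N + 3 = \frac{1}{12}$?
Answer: $- \frac{7700}{3} \approx -2566.7$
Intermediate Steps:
$N = - \frac{35}{12}$ ($N = -3 + \frac{1}{12} = - \frac{35}{12} \approx -2.9167$)
$\left(-2\right) \left(-11\right) N 40 = \left(-2\right) \left(-11\right) \left(- \frac{35}{12}\right) 40 = 22 \left(- \frac{35}{12}\right) 40 = \left(- \frac{385}{6}\right) 40 = - \frac{7700}{3}$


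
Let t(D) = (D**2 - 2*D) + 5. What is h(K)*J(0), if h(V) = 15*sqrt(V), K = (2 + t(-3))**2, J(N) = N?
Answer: 0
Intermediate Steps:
t(D) = 5 + D**2 - 2*D
K = 484 (K = (2 + (5 + (-3)**2 - 2*(-3)))**2 = (2 + (5 + 9 + 6))**2 = (2 + 20)**2 = 22**2 = 484)
h(K)*J(0) = (15*sqrt(484))*0 = (15*22)*0 = 330*0 = 0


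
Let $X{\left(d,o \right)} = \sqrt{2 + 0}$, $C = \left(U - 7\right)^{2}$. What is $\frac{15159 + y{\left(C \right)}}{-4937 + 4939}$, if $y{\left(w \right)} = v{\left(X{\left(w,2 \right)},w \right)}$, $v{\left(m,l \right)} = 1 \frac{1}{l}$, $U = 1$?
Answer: $\frac{545725}{72} \approx 7579.5$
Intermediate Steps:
$C = 36$ ($C = \left(1 - 7\right)^{2} = \left(-6\right)^{2} = 36$)
$X{\left(d,o \right)} = \sqrt{2}$
$v{\left(m,l \right)} = \frac{1}{l}$
$y{\left(w \right)} = \frac{1}{w}$
$\frac{15159 + y{\left(C \right)}}{-4937 + 4939} = \frac{15159 + \frac{1}{36}}{-4937 + 4939} = \frac{15159 + \frac{1}{36}}{2} = \frac{545725}{36} \cdot \frac{1}{2} = \frac{545725}{72}$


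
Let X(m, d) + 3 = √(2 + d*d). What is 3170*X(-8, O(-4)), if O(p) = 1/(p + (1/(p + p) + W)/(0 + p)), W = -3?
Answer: -9510 + 3170*√22242/103 ≈ -4920.0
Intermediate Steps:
O(p) = 1/(p + (-3 + 1/(2*p))/p) (O(p) = 1/(p + (1/(p + p) - 3)/(0 + p)) = 1/(p + (1/(2*p) - 3)/p) = 1/(p + (-3 + 1/(2*p))/p))
X(m, d) = -3 + √(2 + d²) (X(m, d) = -3 + √(2 + d*d) = -3 + √(2 + d²))
3170*X(-8, O(-4)) = 3170*(-3 + √(2 + (2*(-4)²/(1 - 6*(-4) + 2*(-4)³))²)) = 3170*(-3 + √(2 + (2*16/(1 + 24 + 2*(-64)))²)) = 3170*(-3 + √(2 + (2*16/(1 + 24 - 128))²)) = 3170*(-3 + √(2 + (2*16/(-103))²)) = 3170*(-3 + √(2 + (2*16*(-1/103))²)) = 3170*(-3 + √(2 + (-32/103)²)) = 3170*(-3 + √(2 + 1024/10609)) = 3170*(-3 + √(22242/10609)) = 3170*(-3 + √22242/103) = -9510 + 3170*√22242/103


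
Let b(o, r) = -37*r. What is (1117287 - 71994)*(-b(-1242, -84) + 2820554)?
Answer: 2945056581678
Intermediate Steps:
(1117287 - 71994)*(-b(-1242, -84) + 2820554) = (1117287 - 71994)*(-(-37)*(-84) + 2820554) = 1045293*(-1*3108 + 2820554) = 1045293*(-3108 + 2820554) = 1045293*2817446 = 2945056581678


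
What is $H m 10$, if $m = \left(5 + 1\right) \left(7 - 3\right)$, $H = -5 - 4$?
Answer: $-2160$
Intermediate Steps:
$H = -9$ ($H = -5 - 4 = -9$)
$m = 24$ ($m = 6 \cdot 4 = 24$)
$H m 10 = \left(-9\right) 24 \cdot 10 = \left(-216\right) 10 = -2160$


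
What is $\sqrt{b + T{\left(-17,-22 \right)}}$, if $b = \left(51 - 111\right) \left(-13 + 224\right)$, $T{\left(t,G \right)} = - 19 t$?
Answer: $13 i \sqrt{73} \approx 111.07 i$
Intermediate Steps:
$b = -12660$ ($b = \left(51 - 111\right) 211 = \left(-60\right) 211 = -12660$)
$\sqrt{b + T{\left(-17,-22 \right)}} = \sqrt{-12660 - -323} = \sqrt{-12660 + 323} = \sqrt{-12337} = 13 i \sqrt{73}$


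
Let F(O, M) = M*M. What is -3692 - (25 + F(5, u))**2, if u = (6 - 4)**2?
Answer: -5373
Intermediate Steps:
u = 4 (u = 2**2 = 4)
F(O, M) = M**2
-3692 - (25 + F(5, u))**2 = -3692 - (25 + 4**2)**2 = -3692 - (25 + 16)**2 = -3692 - 1*41**2 = -3692 - 1*1681 = -3692 - 1681 = -5373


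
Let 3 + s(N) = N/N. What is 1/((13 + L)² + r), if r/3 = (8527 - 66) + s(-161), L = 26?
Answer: 1/26898 ≈ 3.7177e-5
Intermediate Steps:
s(N) = -2 (s(N) = -3 + N/N = -3 + 1 = -2)
r = 25377 (r = 3*((8527 - 66) - 2) = 3*(8461 - 2) = 3*8459 = 25377)
1/((13 + L)² + r) = 1/((13 + 26)² + 25377) = 1/(39² + 25377) = 1/(1521 + 25377) = 1/26898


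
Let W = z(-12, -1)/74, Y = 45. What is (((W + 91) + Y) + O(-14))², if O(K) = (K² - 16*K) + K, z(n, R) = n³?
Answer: 368256100/1369 ≈ 2.6900e+5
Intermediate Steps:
W = -864/37 (W = (-12)³/74 = -1728*1/74 = -864/37 ≈ -23.351)
O(K) = K² - 15*K
(((W + 91) + Y) + O(-14))² = (((-864/37 + 91) + 45) - 14*(-15 - 14))² = ((2503/37 + 45) - 14*(-29))² = (4168/37 + 406)² = (19190/37)² = 368256100/1369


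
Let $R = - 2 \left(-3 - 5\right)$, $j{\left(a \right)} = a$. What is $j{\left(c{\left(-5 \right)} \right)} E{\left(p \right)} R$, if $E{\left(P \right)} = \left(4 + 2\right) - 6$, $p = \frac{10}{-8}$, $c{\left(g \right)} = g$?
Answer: $0$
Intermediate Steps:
$p = - \frac{5}{4}$ ($p = 10 \left(- \frac{1}{8}\right) = - \frac{5}{4} \approx -1.25$)
$E{\left(P \right)} = 0$ ($E{\left(P \right)} = 6 - 6 = 0$)
$R = 16$ ($R = \left(-2\right) \left(-8\right) = 16$)
$j{\left(c{\left(-5 \right)} \right)} E{\left(p \right)} R = \left(-5\right) 0 \cdot 16 = 0 \cdot 16 = 0$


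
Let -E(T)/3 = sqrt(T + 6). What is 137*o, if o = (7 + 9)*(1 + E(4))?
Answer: 2192 - 6576*sqrt(10) ≈ -18603.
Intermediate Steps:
E(T) = -3*sqrt(6 + T) (E(T) = -3*sqrt(T + 6) = -3*sqrt(6 + T))
o = 16 - 48*sqrt(10) (o = (7 + 9)*(1 - 3*sqrt(6 + 4)) = 16*(1 - 3*sqrt(10)) = 16 - 48*sqrt(10) ≈ -135.79)
137*o = 137*(16 - 48*sqrt(10)) = 2192 - 6576*sqrt(10)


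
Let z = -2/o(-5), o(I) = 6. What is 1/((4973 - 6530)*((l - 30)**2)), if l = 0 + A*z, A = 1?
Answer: -1/1432613 ≈ -6.9803e-7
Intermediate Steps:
z = -1/3 (z = -2/6 = -2*1/6 = -1/3 ≈ -0.33333)
l = -1/3 (l = 0 + 1*(-1/3) = 0 - 1/3 = -1/3 ≈ -0.33333)
1/((4973 - 6530)*((l - 30)**2)) = 1/((4973 - 6530)*((-1/3 - 30)**2)) = 1/((-1557)*((-91/3)**2)) = -1/(1557*8281/9) = -1/1557*9/8281 = -1/1432613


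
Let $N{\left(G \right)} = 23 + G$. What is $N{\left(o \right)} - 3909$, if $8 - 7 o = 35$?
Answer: $- \frac{27229}{7} \approx -3889.9$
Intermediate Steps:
$o = - \frac{27}{7}$ ($o = \frac{8}{7} - 5 = - \frac{27}{7} \approx -3.8571$)
$N{\left(o \right)} - 3909 = \left(23 - \frac{27}{7}\right) - 3909 = \frac{134}{7} - 3909 = - \frac{27229}{7}$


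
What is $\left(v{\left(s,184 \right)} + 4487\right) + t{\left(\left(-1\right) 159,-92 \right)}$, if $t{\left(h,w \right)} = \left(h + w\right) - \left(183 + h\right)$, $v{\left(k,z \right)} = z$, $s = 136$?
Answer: $4396$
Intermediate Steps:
$t{\left(h,w \right)} = -183 + w$
$\left(v{\left(s,184 \right)} + 4487\right) + t{\left(\left(-1\right) 159,-92 \right)} = \left(184 + 4487\right) - 275 = 4671 - 275 = 4396$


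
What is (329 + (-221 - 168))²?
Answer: 3600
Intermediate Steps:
(329 + (-221 - 168))² = (329 - 389)² = (-60)² = 3600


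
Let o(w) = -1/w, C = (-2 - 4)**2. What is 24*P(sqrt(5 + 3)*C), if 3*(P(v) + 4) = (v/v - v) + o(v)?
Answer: -88 - 10369*sqrt(2)/18 ≈ -902.67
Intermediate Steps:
C = 36 (C = (-6)**2 = 36)
P(v) = -11/3 - v/3 - 1/(3*v) (P(v) = -4 + ((v/v - v) - 1/v)/3 = -4 + ((1 - v) - 1/v)/3 = -4 + (1 - v - 1/v)/3 = -4 + (1/3 - v/3 - 1/(3*v)) = -11/3 - v/3 - 1/(3*v))
24*P(sqrt(5 + 3)*C) = 24*((-1 + (sqrt(5 + 3)*36)*(-11 - sqrt(5 + 3)*36))/(3*((sqrt(5 + 3)*36)))) = 24*((-1 + (sqrt(8)*36)*(-11 - sqrt(8)*36))/(3*((sqrt(8)*36)))) = 24*((-1 + ((2*sqrt(2))*36)*(-11 - 2*sqrt(2)*36))/(3*(((2*sqrt(2))*36)))) = 24*((-1 + (72*sqrt(2))*(-11 - 72*sqrt(2)))/(3*((72*sqrt(2))))) = 24*((sqrt(2)/144)*(-1 + (72*sqrt(2))*(-11 - 72*sqrt(2)))/3) = 24*((sqrt(2)/144)*(-1 + 72*sqrt(2)*(-11 - 72*sqrt(2)))/3) = 24*(sqrt(2)*(-1 + 72*sqrt(2)*(-11 - 72*sqrt(2)))/432) = sqrt(2)*(-1 + 72*sqrt(2)*(-11 - 72*sqrt(2)))/18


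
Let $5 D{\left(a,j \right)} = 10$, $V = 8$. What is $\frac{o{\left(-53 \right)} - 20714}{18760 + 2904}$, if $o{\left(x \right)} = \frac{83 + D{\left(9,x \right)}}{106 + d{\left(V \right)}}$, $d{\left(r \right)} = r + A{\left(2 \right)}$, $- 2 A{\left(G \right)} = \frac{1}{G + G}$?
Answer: $- \frac{9434887}{9867952} \approx -0.95611$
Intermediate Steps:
$A{\left(G \right)} = - \frac{1}{4 G}$ ($A{\left(G \right)} = - \frac{1}{2 \left(G + G\right)} = - \frac{1}{2 \cdot 2 G} = - \frac{\frac{1}{2} \frac{1}{G}}{2} = - \frac{1}{4 G}$)
$d{\left(r \right)} = - \frac{1}{8} + r$ ($d{\left(r \right)} = r - \frac{1}{4 \cdot 2} = r - \frac{1}{8} = - \frac{1}{8} + r$)
$D{\left(a,j \right)} = 2$ ($D{\left(a,j \right)} = \frac{1}{5} \cdot 10 = 2$)
$o{\left(x \right)} = \frac{680}{911}$ ($o{\left(x \right)} = \frac{83 + 2}{106 + \left(- \frac{1}{8} + 8\right)} = \frac{85}{106 + \frac{63}{8}} = \frac{85}{\frac{911}{8}} = 85 \cdot \frac{8}{911} = \frac{680}{911}$)
$\frac{o{\left(-53 \right)} - 20714}{18760 + 2904} = \frac{\frac{680}{911} - 20714}{18760 + 2904} = - \frac{18869774}{911 \cdot 21664} = \left(- \frac{18869774}{911}\right) \frac{1}{21664} = - \frac{9434887}{9867952}$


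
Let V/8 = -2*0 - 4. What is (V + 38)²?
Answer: 36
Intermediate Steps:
V = -32 (V = 8*(-2*0 - 4) = 8*(0 - 4) = 8*(-4) = -32)
(V + 38)² = (-32 + 38)² = 6² = 36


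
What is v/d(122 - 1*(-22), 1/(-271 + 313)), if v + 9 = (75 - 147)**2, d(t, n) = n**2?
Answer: 9128700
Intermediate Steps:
v = 5175 (v = -9 + (75 - 147)**2 = -9 + (-72)**2 = -9 + 5184 = 5175)
v/d(122 - 1*(-22), 1/(-271 + 313)) = 5175/((1/(-271 + 313))**2) = 5175/((1/42)**2) = 5175/(1/1764) = 5175*1764 = 9128700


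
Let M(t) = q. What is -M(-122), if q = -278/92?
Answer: 139/46 ≈ 3.0217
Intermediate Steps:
q = -139/46 (q = -278*1/92 = -139/46 ≈ -3.0217)
M(t) = -139/46
-M(-122) = -1*(-139/46) = 139/46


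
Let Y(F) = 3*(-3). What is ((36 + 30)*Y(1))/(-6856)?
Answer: 297/3428 ≈ 0.086639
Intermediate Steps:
Y(F) = -9
((36 + 30)*Y(1))/(-6856) = ((36 + 30)*(-9))/(-6856) = (66*(-9))*(-1/6856) = -594*(-1/6856) = 297/3428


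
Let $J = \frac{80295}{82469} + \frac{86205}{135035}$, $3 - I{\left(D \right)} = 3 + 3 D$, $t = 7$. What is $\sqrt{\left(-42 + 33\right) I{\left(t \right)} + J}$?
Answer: $\frac{3 \sqrt{105061099069291512047}}{2227240283} \approx 13.806$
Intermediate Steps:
$I{\left(D \right)} = - 3 D$ ($I{\left(D \right)} = 3 - \left(3 + 3 D\right) = - 3 D$)
$J = \frac{3590375094}{2227240283}$ ($J = 80295 \cdot \frac{1}{82469} + 86205 \cdot \frac{1}{135035} = \frac{80295}{82469} + \frac{17241}{27007} = \frac{3590375094}{2227240283} \approx 1.612$)
$\sqrt{\left(-42 + 33\right) I{\left(t \right)} + J} = \sqrt{\left(-42 + 33\right) \left(\left(-3\right) 7\right) + \frac{3590375094}{2227240283}} = \sqrt{\left(-9\right) \left(-21\right) + \frac{3590375094}{2227240283}} = \sqrt{189 + \frac{3590375094}{2227240283}} = \sqrt{\frac{424538788581}{2227240283}} = \frac{3 \sqrt{105061099069291512047}}{2227240283}$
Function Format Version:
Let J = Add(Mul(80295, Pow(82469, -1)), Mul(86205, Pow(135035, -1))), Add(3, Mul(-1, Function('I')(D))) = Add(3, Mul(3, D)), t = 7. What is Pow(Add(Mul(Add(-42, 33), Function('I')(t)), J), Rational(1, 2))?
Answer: Mul(Rational(3, 2227240283), Pow(105061099069291512047, Rational(1, 2))) ≈ 13.806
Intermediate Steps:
Function('I')(D) = Mul(-3, D) (Function('I')(D) = Add(3, Mul(-1, Add(3, Mul(3, D)))) = Add(3, Add(-3, Mul(-3, D))) = Mul(-3, D))
J = Rational(3590375094, 2227240283) (J = Add(Mul(80295, Rational(1, 82469)), Mul(86205, Rational(1, 135035))) = Add(Rational(80295, 82469), Rational(17241, 27007)) = Rational(3590375094, 2227240283) ≈ 1.6120)
Pow(Add(Mul(Add(-42, 33), Function('I')(t)), J), Rational(1, 2)) = Pow(Add(Mul(Add(-42, 33), Mul(-3, 7)), Rational(3590375094, 2227240283)), Rational(1, 2)) = Pow(Add(Mul(-9, -21), Rational(3590375094, 2227240283)), Rational(1, 2)) = Pow(Add(189, Rational(3590375094, 2227240283)), Rational(1, 2)) = Pow(Rational(424538788581, 2227240283), Rational(1, 2)) = Mul(Rational(3, 2227240283), Pow(105061099069291512047, Rational(1, 2)))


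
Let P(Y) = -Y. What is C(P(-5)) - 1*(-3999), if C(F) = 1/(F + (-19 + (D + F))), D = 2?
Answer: 27992/7 ≈ 3998.9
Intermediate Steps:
C(F) = 1/(-17 + 2*F) (C(F) = 1/(F + (-19 + (2 + F))) = 1/(F + (-17 + F)) = 1/(-17 + 2*F))
C(P(-5)) - 1*(-3999) = 1/(-17 + 2*(-1*(-5))) - 1*(-3999) = 1/(-17 + 2*5) + 3999 = 1/(-17 + 10) + 3999 = 1/(-7) + 3999 = -1/7 + 3999 = 27992/7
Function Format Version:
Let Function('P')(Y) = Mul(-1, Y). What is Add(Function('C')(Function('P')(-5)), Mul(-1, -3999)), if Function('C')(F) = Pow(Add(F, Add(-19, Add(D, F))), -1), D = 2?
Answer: Rational(27992, 7) ≈ 3998.9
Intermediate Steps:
Function('C')(F) = Pow(Add(-17, Mul(2, F)), -1) (Function('C')(F) = Pow(Add(F, Add(-19, Add(2, F))), -1) = Pow(Add(F, Add(-17, F)), -1) = Pow(Add(-17, Mul(2, F)), -1))
Add(Function('C')(Function('P')(-5)), Mul(-1, -3999)) = Add(Pow(Add(-17, Mul(2, Mul(-1, -5))), -1), Mul(-1, -3999)) = Add(Pow(Add(-17, Mul(2, 5)), -1), 3999) = Add(Pow(Add(-17, 10), -1), 3999) = Add(Pow(-7, -1), 3999) = Add(Rational(-1, 7), 3999) = Rational(27992, 7)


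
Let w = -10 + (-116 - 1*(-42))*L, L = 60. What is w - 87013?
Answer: -91463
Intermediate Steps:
w = -4450 (w = -10 + (-116 - 1*(-42))*60 = -10 + (-116 + 42)*60 = -10 - 74*60 = -10 - 4440 = -4450)
w - 87013 = -4450 - 87013 = -91463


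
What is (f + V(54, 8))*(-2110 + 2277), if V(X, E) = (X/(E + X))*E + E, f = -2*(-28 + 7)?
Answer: 294922/31 ≈ 9513.6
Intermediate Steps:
f = 42 (f = -2*(-21) = 42)
V(X, E) = E + E*X/(E + X) (V(X, E) = (X/(E + X))*E + E = E*X/(E + X) + E = E + E*X/(E + X))
(f + V(54, 8))*(-2110 + 2277) = (42 + 8*(8 + 2*54)/(8 + 54))*(-2110 + 2277) = (42 + 8*(8 + 108)/62)*167 = (42 + 8*(1/62)*116)*167 = (42 + 464/31)*167 = (1766/31)*167 = 294922/31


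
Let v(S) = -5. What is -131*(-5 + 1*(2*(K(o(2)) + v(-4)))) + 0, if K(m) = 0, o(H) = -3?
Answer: 1965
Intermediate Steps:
-131*(-5 + 1*(2*(K(o(2)) + v(-4)))) + 0 = -131*(-5 + 1*(2*(0 - 5))) + 0 = -131*(-5 + 1*(2*(-5))) + 0 = -131*(-5 + 1*(-10)) + 0 = -131*(-5 - 10) + 0 = -131*(-15) + 0 = 1965 + 0 = 1965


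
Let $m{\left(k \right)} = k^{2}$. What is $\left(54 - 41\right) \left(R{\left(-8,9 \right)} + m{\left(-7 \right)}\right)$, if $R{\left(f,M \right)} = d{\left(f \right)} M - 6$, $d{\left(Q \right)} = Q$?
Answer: $-377$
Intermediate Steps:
$R{\left(f,M \right)} = -6 + M f$ ($R{\left(f,M \right)} = f M - 6 = M f - 6 = -6 + M f$)
$\left(54 - 41\right) \left(R{\left(-8,9 \right)} + m{\left(-7 \right)}\right) = \left(54 - 41\right) \left(\left(-6 + 9 \left(-8\right)\right) + \left(-7\right)^{2}\right) = \left(54 - 41\right) \left(\left(-6 - 72\right) + 49\right) = 13 \left(-78 + 49\right) = 13 \left(-29\right) = -377$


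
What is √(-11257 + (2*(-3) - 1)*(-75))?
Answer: 2*I*√2683 ≈ 103.6*I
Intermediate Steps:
√(-11257 + (2*(-3) - 1)*(-75)) = √(-11257 + (-6 - 1)*(-75)) = √(-11257 - 7*(-75)) = √(-11257 + 525) = √(-10732) = 2*I*√2683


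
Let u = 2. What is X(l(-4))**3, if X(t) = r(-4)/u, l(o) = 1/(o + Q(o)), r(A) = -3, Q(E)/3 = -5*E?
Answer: -27/8 ≈ -3.3750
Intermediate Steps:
Q(E) = -15*E (Q(E) = 3*(-5*E) = -15*E)
l(o) = -1/(14*o) (l(o) = 1/(o - 15*o) = 1/(-14*o) = -1/(14*o))
X(t) = -3/2
X(l(-4))**3 = (-3/2)**3 = -27/8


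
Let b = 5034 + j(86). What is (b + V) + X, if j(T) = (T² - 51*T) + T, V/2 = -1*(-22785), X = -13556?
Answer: 40144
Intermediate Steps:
V = 45570 (V = 2*(-1*(-22785)) = 2*22785 = 45570)
j(T) = T² - 50*T
b = 8130 (b = 5034 + 86*(-50 + 86) = 5034 + 86*36 = 5034 + 3096 = 8130)
(b + V) + X = (8130 + 45570) - 13556 = 53700 - 13556 = 40144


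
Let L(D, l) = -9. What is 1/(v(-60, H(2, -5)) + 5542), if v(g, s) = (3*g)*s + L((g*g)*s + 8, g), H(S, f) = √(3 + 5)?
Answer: 5533/30354889 + 360*√2/30354889 ≈ 0.00019905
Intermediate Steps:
H(S, f) = 2*√2 (H(S, f) = √8 = 2*√2)
v(g, s) = -9 + 3*g*s (v(g, s) = (3*g)*s - 9 = 3*g*s - 9 = -9 + 3*g*s)
1/(v(-60, H(2, -5)) + 5542) = 1/((-9 + 3*(-60)*(2*√2)) + 5542) = 1/((-9 - 360*√2) + 5542) = 1/(5533 - 360*√2)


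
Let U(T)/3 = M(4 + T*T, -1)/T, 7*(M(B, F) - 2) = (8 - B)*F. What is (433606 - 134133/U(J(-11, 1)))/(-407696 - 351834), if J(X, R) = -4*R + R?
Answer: -1835489/2886214 ≈ -0.63595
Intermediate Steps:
M(B, F) = 2 + F*(8 - B)/7 (M(B, F) = 2 + ((8 - B)*F)/7 = 2 + (F*(8 - B))/7 = 2 + F*(8 - B)/7)
J(X, R) = -3*R
U(T) = 3*(10/7 + T²/7)/T (U(T) = 3*((2 + (8/7)*(-1) - ⅐*(4 + T*T)*(-1))/T) = 3*((2 - 8/7 - ⅐*(4 + T²)*(-1))/T) = 3*((2 - 8/7 + (4/7 + T²/7))/T) = 3*((10/7 + T²/7)/T) = 3*(10/7 + T²/7)/T)
(433606 - 134133/U(J(-11, 1)))/(-407696 - 351834) = (433606 - 134133*(-7/(10 + (-3*1)²)))/(-407696 - 351834) = (433606 - 134133*(-7/(10 + (-3)²)))/(-759530) = (433606 - 134133*(-7/(10 + 9)))*(-1/759530) = (433606 - 134133/((3/7)*(-⅓)*19))*(-1/759530) = (433606 - 134133/(-19/7))*(-1/759530) = (433606 - 134133*(-7/19))*(-1/759530) = (433606 + 938931/19)*(-1/759530) = (9177445/19)*(-1/759530) = -1835489/2886214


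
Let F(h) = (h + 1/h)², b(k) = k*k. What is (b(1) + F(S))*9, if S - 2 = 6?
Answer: 38601/64 ≈ 603.14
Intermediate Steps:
S = 8 (S = 2 + 6 = 8)
b(k) = k²
(b(1) + F(S))*9 = (1² + (1 + 8²)²/8²)*9 = (1 + (1 + 64)²/64)*9 = (1 + (1/64)*65²)*9 = (1 + (1/64)*4225)*9 = (1 + 4225/64)*9 = (4289/64)*9 = 38601/64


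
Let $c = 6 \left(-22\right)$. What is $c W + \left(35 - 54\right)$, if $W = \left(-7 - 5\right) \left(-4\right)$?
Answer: $-6355$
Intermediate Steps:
$c = -132$
$W = 48$ ($W = \left(-12\right) \left(-4\right) = 48$)
$c W + \left(35 - 54\right) = \left(-132\right) 48 + \left(35 - 54\right) = -6336 + \left(35 - 54\right) = -6336 - 19 = -6355$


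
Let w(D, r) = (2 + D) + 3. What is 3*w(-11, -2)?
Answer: -18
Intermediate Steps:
w(D, r) = 5 + D
3*w(-11, -2) = 3*(5 - 11) = 3*(-6) = -18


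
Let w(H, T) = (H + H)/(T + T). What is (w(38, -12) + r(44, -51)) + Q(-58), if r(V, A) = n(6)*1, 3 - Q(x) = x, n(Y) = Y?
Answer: 383/6 ≈ 63.833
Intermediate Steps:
w(H, T) = H/T (w(H, T) = (2*H)/((2*T)) = (2*H)*(1/(2*T)) = H/T)
Q(x) = 3 - x
r(V, A) = 6 (r(V, A) = 6*1 = 6)
(w(38, -12) + r(44, -51)) + Q(-58) = (38/(-12) + 6) + (3 - 1*(-58)) = (38*(-1/12) + 6) + (3 + 58) = (-19/6 + 6) + 61 = 17/6 + 61 = 383/6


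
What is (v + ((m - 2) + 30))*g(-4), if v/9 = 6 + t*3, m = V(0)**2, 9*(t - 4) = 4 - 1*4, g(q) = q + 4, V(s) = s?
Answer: 0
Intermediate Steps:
g(q) = 4 + q
t = 4 (t = 4 + (4 - 1*4)/9 = 4 + (4 - 4)/9 = 4 + (1/9)*0 = 4 + 0 = 4)
m = 0 (m = 0**2 = 0)
v = 162 (v = 9*(6 + 4*3) = 9*(6 + 12) = 9*18 = 162)
(v + ((m - 2) + 30))*g(-4) = (162 + ((0 - 2) + 30))*(4 - 4) = (162 + (-2 + 30))*0 = (162 + 28)*0 = 190*0 = 0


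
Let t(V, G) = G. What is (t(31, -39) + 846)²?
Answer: 651249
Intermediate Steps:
(t(31, -39) + 846)² = (-39 + 846)² = 807² = 651249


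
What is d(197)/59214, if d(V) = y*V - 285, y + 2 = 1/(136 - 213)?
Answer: -26240/2279739 ≈ -0.011510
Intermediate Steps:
y = -155/77 (y = -2 + 1/(136 - 213) = -2 + 1/(-77) = -2 - 1/77 = -155/77 ≈ -2.0130)
d(V) = -285 - 155*V/77 (d(V) = -155*V/77 - 285 = -285 - 155*V/77)
d(197)/59214 = (-285 - 155/77*197)/59214 = (-285 - 30535/77)*(1/59214) = -52480/77*1/59214 = -26240/2279739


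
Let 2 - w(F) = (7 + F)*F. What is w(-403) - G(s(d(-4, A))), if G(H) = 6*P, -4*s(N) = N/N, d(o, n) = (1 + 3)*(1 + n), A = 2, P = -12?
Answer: -159514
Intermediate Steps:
d(o, n) = 4 + 4*n (d(o, n) = 4*(1 + n) = 4 + 4*n)
s(N) = -¼ (s(N) = -N/(4*N) = -¼*1 = -¼)
w(F) = 2 - F*(7 + F) (w(F) = 2 - (7 + F)*F = 2 - F*(7 + F))
G(H) = -72 (G(H) = 6*(-12) = -72)
w(-403) - G(s(d(-4, A))) = (2 - 1*(-403)² - 7*(-403)) - 1*(-72) = (2 - 1*162409 + 2821) + 72 = (2 - 162409 + 2821) + 72 = -159586 + 72 = -159514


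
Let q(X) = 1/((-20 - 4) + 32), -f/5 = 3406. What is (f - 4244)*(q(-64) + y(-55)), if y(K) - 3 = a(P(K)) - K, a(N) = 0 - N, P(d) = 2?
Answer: -4776013/4 ≈ -1.1940e+6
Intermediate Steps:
f = -17030 (f = -5*3406 = -17030)
q(X) = ⅛ (q(X) = 1/(-24 + 32) = 1/8 = ⅛)
a(N) = -N
y(K) = 1 - K (y(K) = 3 + (-1*2 - K) = 3 + (-2 - K) = 1 - K)
(f - 4244)*(q(-64) + y(-55)) = (-17030 - 4244)*(⅛ + (1 - 1*(-55))) = -21274*(⅛ + (1 + 55)) = -21274*(⅛ + 56) = -21274*449/8 = -4776013/4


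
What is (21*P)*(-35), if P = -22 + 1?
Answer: 15435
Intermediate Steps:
P = -21
(21*P)*(-35) = (21*(-21))*(-35) = -441*(-35) = 15435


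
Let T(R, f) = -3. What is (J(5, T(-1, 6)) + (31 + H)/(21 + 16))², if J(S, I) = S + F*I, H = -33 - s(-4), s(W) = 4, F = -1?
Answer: 84100/1369 ≈ 61.432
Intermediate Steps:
H = -37 (H = -33 - 1*4 = -33 - 4 = -37)
J(S, I) = S - I
(J(5, T(-1, 6)) + (31 + H)/(21 + 16))² = ((5 - 1*(-3)) + (31 - 37)/(21 + 16))² = ((5 + 3) - 6/37)² = (8 - 6*1/37)² = (8 - 6/37)² = (290/37)² = 84100/1369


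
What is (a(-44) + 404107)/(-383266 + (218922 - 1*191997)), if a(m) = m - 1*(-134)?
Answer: -404197/356341 ≈ -1.1343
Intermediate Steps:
a(m) = 134 + m (a(m) = m + 134 = 134 + m)
(a(-44) + 404107)/(-383266 + (218922 - 1*191997)) = ((134 - 44) + 404107)/(-383266 + (218922 - 1*191997)) = (90 + 404107)/(-383266 + (218922 - 191997)) = 404197/(-383266 + 26925) = 404197/(-356341) = 404197*(-1/356341) = -404197/356341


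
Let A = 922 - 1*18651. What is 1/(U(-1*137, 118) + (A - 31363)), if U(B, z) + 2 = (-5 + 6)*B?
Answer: -1/49231 ≈ -2.0312e-5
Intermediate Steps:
U(B, z) = -2 + B (U(B, z) = -2 + (-5 + 6)*B = -2 + 1*B = -2 + B)
A = -17729 (A = 922 - 18651 = -17729)
1/(U(-1*137, 118) + (A - 31363)) = 1/((-2 - 1*137) + (-17729 - 31363)) = 1/((-2 - 137) - 49092) = 1/(-139 - 49092) = 1/(-49231) = -1/49231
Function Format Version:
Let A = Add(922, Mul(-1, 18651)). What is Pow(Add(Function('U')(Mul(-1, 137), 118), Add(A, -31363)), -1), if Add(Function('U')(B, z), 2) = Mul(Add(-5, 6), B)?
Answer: Rational(-1, 49231) ≈ -2.0312e-5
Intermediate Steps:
Function('U')(B, z) = Add(-2, B) (Function('U')(B, z) = Add(-2, Mul(Add(-5, 6), B)) = Add(-2, Mul(1, B)) = Add(-2, B))
A = -17729 (A = Add(922, -18651) = -17729)
Pow(Add(Function('U')(Mul(-1, 137), 118), Add(A, -31363)), -1) = Pow(Add(Add(-2, Mul(-1, 137)), Add(-17729, -31363)), -1) = Pow(Add(Add(-2, -137), -49092), -1) = Pow(Add(-139, -49092), -1) = Pow(-49231, -1) = Rational(-1, 49231)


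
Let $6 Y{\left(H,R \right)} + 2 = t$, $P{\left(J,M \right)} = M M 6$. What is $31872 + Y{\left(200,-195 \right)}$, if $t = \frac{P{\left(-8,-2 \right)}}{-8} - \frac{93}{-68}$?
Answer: $\frac{13003529}{408} \approx 31871.0$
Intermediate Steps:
$P{\left(J,M \right)} = 6 M^{2}$ ($P{\left(J,M \right)} = M^{2} \cdot 6 = 6 M^{2}$)
$t = - \frac{111}{68}$ ($t = \frac{6 \left(-2\right)^{2}}{-8} - \frac{93}{-68} = 6 \cdot 4 \left(- \frac{1}{8}\right) - - \frac{93}{68} = 24 \left(- \frac{1}{8}\right) + \frac{93}{68} = -3 + \frac{93}{68} = - \frac{111}{68} \approx -1.6324$)
$Y{\left(H,R \right)} = - \frac{247}{408}$ ($Y{\left(H,R \right)} = - \frac{1}{3} + \frac{1}{6} \left(- \frac{111}{68}\right) = - \frac{1}{3} - \frac{37}{136} = - \frac{247}{408}$)
$31872 + Y{\left(200,-195 \right)} = 31872 - \frac{247}{408} = \frac{13003529}{408}$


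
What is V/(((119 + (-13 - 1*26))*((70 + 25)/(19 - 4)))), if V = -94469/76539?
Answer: -94469/38779760 ≈ -0.0024360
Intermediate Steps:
V = -94469/76539 (V = -94469*1/76539 = -94469/76539 ≈ -1.2343)
V/(((119 + (-13 - 1*26))*((70 + 25)/(19 - 4)))) = -94469*(19 - 4)/((70 + 25)*(119 + (-13 - 1*26)))/76539 = -94469*3/(19*(119 + (-13 - 26)))/76539 = -94469*3/(19*(119 - 39))/76539 = -94469/(76539*(80*(19/3))) = -94469/(76539*1520/3) = -94469/76539*3/1520 = -94469/38779760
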